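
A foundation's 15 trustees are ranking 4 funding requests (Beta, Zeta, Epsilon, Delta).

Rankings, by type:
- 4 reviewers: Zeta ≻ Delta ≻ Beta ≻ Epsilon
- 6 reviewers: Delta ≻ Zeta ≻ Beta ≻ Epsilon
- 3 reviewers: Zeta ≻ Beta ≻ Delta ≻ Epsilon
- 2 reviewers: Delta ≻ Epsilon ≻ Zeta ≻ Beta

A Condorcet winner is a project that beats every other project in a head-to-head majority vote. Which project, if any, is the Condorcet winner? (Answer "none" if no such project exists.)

Delta

Head-to-head results (15 reviewers):
Beta vs Zeta: 0 for Beta, 15 for Zeta — Zeta by 15–0.
Beta vs Epsilon: Beta wins 13–2.
Beta vs Delta: Beta preferred on 3 ballots; Delta wins 12–3.
Zeta vs Epsilon: Zeta preferred on 4+6+3 = 13 ballots; Zeta wins 13–2.
Zeta vs Delta: Delta, 8–7.
Epsilon vs Delta: Epsilon is ranked higher on 0 ballots, Delta on 15. Delta wins 15–0.
Delta beats each of Beta, Zeta, Epsilon — Delta is the Condorcet winner.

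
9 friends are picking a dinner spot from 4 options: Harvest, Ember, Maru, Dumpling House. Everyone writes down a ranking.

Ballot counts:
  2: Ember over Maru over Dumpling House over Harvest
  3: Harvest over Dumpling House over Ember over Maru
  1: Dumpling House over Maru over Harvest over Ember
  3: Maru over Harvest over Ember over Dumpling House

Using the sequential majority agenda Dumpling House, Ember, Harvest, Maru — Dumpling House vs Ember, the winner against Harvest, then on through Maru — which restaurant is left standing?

Round 1: Dumpling House vs Ember — 4–5, Ember advances.
Round 2: Ember vs Harvest — 2–7, Harvest advances.
Round 3: Harvest vs Maru — 3–6, Maru advances.
Maru survives the agenda.

Maru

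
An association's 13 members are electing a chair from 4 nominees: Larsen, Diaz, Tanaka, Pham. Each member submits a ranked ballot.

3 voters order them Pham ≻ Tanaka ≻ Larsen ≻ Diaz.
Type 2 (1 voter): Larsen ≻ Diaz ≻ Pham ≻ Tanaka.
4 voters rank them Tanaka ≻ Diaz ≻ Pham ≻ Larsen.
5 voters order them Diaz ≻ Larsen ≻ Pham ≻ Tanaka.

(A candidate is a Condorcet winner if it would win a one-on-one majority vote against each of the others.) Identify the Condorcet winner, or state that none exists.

Check each pair by majority over 13 ballots:
Larsen vs Diaz: Larsen is ranked higher on 3+1 = 4 ballots, Diaz on 9. Diaz wins 9–4.
Larsen vs Tanaka: Larsen preferred on 1+5 = 6 ballots; Tanaka wins 7–6.
Larsen vs Pham: 1+5 = 6 for Larsen, 7 for Pham — Pham by 7–6.
Diaz vs Tanaka: Diaz preferred on 1+5 = 6 ballots; Tanaka wins 7–6.
Diaz vs Pham: 10 to 3, Diaz.
Tanaka vs Pham: Tanaka preferred on 4 ballots; Pham wins 9–4.
Every candidate loses at least once (Larsen loses to Diaz; Diaz loses to Tanaka; Tanaka loses to Pham; Pham loses to Diaz). The majority relation contains the cycle Diaz > Pham > Tanaka > Diaz, so there is no Condorcet winner.

none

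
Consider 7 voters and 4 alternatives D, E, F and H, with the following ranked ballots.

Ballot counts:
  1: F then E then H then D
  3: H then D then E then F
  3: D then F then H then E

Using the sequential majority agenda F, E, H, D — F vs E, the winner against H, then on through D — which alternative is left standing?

Round 1: F vs E — 4–3, F advances.
Round 2: F vs H — 4–3, F advances.
Round 3: F vs D — 1–6, D advances.
The agenda winner is D.

D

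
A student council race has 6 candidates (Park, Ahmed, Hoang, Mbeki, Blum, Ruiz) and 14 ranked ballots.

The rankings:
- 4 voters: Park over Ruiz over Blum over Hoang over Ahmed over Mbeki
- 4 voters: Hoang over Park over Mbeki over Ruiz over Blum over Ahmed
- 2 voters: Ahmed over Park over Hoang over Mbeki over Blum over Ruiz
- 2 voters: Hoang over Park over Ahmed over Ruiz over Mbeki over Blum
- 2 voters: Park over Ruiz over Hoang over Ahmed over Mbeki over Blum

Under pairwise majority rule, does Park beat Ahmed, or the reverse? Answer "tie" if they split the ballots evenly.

Ballots ranking Park above Ahmed: 4 + 4 + 2 + 2 = 12.
Ballots ranking Ahmed above Park: 14 − 12 = 2.
Park wins the head-to-head 12–2.

Park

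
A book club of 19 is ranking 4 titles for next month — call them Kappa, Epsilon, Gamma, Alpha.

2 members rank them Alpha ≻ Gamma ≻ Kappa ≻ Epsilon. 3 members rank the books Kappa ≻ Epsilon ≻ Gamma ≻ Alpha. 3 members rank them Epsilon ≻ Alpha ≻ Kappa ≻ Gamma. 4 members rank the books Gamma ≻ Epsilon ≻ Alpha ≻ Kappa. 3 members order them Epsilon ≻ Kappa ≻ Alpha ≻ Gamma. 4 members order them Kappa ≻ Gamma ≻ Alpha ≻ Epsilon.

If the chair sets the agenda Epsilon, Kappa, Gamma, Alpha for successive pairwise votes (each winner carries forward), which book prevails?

Round 1: Epsilon vs Kappa — 10–9, Epsilon advances.
Round 2: Epsilon vs Gamma — 9–10, Gamma advances.
Round 3: Gamma vs Alpha — 11–8, Gamma advances.
Gamma survives the agenda.

Gamma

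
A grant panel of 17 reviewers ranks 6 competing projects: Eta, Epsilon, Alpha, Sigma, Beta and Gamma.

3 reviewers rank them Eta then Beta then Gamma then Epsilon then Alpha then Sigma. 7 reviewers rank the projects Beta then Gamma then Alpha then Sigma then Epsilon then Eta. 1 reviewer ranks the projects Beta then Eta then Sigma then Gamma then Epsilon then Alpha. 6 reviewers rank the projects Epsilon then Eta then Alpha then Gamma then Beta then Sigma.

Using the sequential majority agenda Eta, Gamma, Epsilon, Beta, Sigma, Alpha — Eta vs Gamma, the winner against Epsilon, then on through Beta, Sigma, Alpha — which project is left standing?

Round 1: Eta vs Gamma — 10–7, Eta advances.
Round 2: Eta vs Epsilon — 4–13, Epsilon advances.
Round 3: Epsilon vs Beta — 6–11, Beta advances.
Round 4: Beta vs Sigma — 17–0, Beta advances.
Round 5: Beta vs Alpha — 11–6, Beta advances.
Beta survives the agenda.

Beta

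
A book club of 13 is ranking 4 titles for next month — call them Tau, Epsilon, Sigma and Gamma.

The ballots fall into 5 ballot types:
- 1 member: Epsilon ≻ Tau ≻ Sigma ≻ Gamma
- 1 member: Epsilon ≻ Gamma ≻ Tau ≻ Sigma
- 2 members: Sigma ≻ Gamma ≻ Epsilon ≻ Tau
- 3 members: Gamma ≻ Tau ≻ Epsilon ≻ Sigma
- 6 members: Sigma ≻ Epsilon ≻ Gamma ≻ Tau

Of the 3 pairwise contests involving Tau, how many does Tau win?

Tau against each rival (13 members):
Tau vs Epsilon: Tau preferred on 3 ballots; Epsilon wins 10–3.
Tau vs Sigma: Sigma, 8–5.
Tau vs Gamma: Tau is ranked higher on 1 ballot, Gamma on 12. Gamma wins 12–1.
Tau beats no one; loses to Epsilon, Sigma, Gamma — 0 pairwise wins.

0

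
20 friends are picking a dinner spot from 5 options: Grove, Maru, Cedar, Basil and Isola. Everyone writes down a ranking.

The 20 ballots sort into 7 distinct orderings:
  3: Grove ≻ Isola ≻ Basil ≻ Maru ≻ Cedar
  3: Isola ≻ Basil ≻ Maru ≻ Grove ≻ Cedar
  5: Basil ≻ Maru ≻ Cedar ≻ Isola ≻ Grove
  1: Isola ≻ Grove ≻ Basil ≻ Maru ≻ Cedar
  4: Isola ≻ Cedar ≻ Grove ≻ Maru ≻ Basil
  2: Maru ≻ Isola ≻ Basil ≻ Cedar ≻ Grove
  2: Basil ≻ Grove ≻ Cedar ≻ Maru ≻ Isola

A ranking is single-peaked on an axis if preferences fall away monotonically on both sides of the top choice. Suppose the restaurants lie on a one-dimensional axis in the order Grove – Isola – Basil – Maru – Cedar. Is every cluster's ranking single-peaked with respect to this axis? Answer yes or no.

Axis positions: Grove=1, Isola=2, Basil=3, Maru=4, Cedar=5.
Cluster 1 (peak Grove at position 1): ranking walks positions 1-2-3-4-5, expanding outward from the peak — single-peaked.
Cluster 2 (peak Isola at position 2): ranking walks positions 2-3-4-1-5, expanding outward from the peak — single-peaked.
Cluster 3 (peak Basil at position 3): ranking walks positions 3-4-5-2-1, expanding outward from the peak — single-peaked.
Cluster 4 (peak Isola at position 2): ranking walks positions 2-1-3-4-5, expanding outward from the peak — single-peaked.
Cluster 5: ranking walks positions 2-5-1-4-3; Cedar is ranked above Basil even though Basil lies between Cedar and the peak Isola on the axis — preferences dip and rise again. Not single-peaked.
Cluster 6: ranking walks positions 4-2-3-5-1; Isola is ranked above Basil even though Basil lies between Isola and the peak Maru on the axis — preferences dip and rise again. Not single-peaked.
Cluster 7: ranking walks positions 3-1-5-4-2; Grove is ranked above Isola even though Isola lies between Grove and the peak Basil on the axis — preferences dip and rise again. Not single-peaked.
Cluster 5 violates single-peakedness, so the profile is not single-peaked on this axis.

no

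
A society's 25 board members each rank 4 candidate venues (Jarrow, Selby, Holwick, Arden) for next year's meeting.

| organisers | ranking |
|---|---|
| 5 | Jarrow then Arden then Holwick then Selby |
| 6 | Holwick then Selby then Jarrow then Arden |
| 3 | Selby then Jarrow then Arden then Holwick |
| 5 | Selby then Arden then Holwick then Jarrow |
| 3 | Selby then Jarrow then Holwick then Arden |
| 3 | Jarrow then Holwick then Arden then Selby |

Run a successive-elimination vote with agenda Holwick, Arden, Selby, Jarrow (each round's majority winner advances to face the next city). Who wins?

Round 1: Holwick vs Arden — 12–13, Arden advances.
Round 2: Arden vs Selby — 8–17, Selby advances.
Round 3: Selby vs Jarrow — 17–8, Selby advances.
The agenda winner is Selby.

Selby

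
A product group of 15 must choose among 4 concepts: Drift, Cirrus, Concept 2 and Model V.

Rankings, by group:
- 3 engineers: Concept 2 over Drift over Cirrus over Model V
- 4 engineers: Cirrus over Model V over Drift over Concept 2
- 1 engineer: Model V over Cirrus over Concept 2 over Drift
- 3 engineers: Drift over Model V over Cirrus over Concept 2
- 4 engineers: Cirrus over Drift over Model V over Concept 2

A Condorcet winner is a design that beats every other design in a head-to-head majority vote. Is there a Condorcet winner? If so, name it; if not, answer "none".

Head-to-head results (15 engineers):
Drift vs Cirrus: Cirrus wins 9–6.
Drift–Concept 2: Drift 11–4.
Drift–Model V: Drift 10–5.
Cirrus vs Concept 2: Cirrus, 12–3.
Cirrus vs Model V: Cirrus wins 11–4.
Concept 2–Model V: Model V 12–3.
Cirrus wins every pairwise contest, so Cirrus is the Condorcet winner.

Cirrus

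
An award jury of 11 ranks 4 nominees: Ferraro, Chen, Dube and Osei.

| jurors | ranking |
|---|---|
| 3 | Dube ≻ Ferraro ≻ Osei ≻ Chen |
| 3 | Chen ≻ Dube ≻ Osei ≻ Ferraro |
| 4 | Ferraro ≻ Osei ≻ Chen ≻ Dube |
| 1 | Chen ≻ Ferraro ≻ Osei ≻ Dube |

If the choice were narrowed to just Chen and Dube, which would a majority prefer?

Ballots ranking Chen above Dube: 3 + 4 + 1 = 8.
Ballots ranking Dube above Chen: 11 − 8 = 3.
Chen wins the head-to-head 8–3.

Chen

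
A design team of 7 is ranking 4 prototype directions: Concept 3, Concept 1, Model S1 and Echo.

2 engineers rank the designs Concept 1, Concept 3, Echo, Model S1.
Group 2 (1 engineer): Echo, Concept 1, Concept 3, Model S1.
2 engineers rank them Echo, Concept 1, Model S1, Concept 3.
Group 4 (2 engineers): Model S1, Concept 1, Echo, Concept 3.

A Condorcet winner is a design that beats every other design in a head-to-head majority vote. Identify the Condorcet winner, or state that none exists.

Head-to-head results (7 engineers):
Concept 3 vs Concept 1: Concept 1, 7–0.
Concept 3 vs Model S1: Concept 3 is ranked higher on 2+1 = 3 ballots, Model S1 on 4. Model S1 wins 4–3.
Concept 3 vs Echo: Echo wins 5–2.
Concept 1 vs Model S1: Concept 1 wins 5–2.
Concept 1 vs Echo: 4 to 3, Concept 1.
Model S1 vs Echo: Model S1 preferred on 2 ballots; Echo wins 5–2.
Concept 1 defeats every rival head-to-head and is the Condorcet winner.

Concept 1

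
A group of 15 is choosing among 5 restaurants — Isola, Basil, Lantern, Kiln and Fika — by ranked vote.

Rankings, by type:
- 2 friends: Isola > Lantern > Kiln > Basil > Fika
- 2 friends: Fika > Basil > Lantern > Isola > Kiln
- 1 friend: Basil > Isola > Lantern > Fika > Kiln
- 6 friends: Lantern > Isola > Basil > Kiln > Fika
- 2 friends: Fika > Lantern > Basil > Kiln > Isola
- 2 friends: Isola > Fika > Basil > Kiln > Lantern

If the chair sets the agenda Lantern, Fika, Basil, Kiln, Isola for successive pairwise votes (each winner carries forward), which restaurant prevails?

Round 1: Lantern vs Fika — 9–6, Lantern advances.
Round 2: Lantern vs Basil — 10–5, Lantern advances.
Round 3: Lantern vs Kiln — 13–2, Lantern advances.
Round 4: Lantern vs Isola — 10–5, Lantern advances.
Lantern survives the agenda.

Lantern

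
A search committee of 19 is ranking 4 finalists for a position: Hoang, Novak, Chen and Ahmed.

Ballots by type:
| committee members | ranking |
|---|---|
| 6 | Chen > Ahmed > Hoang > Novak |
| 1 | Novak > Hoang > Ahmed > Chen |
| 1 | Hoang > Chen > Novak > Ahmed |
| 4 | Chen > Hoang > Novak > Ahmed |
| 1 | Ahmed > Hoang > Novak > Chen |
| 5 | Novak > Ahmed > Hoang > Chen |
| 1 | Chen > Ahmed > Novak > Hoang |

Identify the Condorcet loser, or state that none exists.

Head-to-head results (19 committee members):
Hoang vs Novak: Hoang is ranked higher on 6+1+4+1 = 12 ballots, Novak on 7. Hoang wins 12–7.
Hoang vs Chen: Hoang is ranked higher on 1+1+1+5 = 8 ballots, Chen on 11. Chen wins 11–8.
Hoang vs Ahmed: 1+1+4 = 6 for Hoang, 13 for Ahmed — Ahmed by 13–6.
Novak vs Chen: 1+1+5 = 7 for Novak, 12 for Chen — Chen by 12–7.
Novak vs Ahmed: 1+1+4+5 = 11 for Novak, 8 for Ahmed — Novak by 11–8.
Chen vs Ahmed: Chen, 12–7.
Each candidate has at least one pairwise win (Hoang beats Novak; Novak beats Ahmed; Chen beats Hoang; Ahmed beats Hoang) — no Condorcet loser.

none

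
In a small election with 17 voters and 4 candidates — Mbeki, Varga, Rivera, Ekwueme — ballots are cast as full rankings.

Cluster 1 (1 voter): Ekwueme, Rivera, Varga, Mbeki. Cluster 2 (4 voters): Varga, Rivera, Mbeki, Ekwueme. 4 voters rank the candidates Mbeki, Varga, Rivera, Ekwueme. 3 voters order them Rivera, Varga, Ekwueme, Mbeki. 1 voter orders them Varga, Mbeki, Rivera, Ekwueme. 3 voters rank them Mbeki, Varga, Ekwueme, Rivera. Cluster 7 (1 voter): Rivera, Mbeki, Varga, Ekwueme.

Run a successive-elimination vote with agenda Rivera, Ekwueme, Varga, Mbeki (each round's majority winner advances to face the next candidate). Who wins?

Varga

Round 1: Rivera vs Ekwueme — 13–4, Rivera advances.
Round 2: Rivera vs Varga — 5–12, Varga advances.
Round 3: Varga vs Mbeki — 9–8, Varga advances.
Varga survives the agenda.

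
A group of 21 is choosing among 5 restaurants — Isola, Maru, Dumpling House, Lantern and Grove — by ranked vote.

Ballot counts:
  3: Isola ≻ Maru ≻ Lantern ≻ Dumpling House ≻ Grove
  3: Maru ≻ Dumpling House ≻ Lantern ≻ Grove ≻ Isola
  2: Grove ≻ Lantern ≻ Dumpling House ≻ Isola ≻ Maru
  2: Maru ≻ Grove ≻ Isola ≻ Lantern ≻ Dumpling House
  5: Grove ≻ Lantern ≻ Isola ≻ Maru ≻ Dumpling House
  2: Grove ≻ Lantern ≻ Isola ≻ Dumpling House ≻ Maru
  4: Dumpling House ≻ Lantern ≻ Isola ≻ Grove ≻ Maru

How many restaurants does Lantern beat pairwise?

Lantern against each rival (21 friends):
Lantern vs Isola: Lantern, 16–5.
Lantern–Maru: Lantern 13–8.
Lantern vs Dumpling House: Lantern is ranked higher on 3+2+2+5+2 = 14 ballots, Dumpling House on 7. Lantern wins 14–7.
Lantern vs Grove: Grove wins 11–10.
Lantern beats Isola, Maru, Dumpling House; loses to Grove — 3 pairwise wins.

3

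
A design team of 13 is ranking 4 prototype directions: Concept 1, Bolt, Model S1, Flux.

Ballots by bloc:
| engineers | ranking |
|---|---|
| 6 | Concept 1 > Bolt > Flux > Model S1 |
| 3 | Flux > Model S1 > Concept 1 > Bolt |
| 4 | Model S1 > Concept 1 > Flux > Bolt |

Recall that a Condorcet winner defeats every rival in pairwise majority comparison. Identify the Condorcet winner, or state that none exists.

Pairwise majorities:
Concept 1 vs Bolt: Concept 1, 13–0.
Concept 1–Model S1: Model S1 7–6.
Concept 1–Flux: Concept 1 10–3.
Bolt vs Model S1: Model S1, 7–6.
Bolt vs Flux: Flux wins 7–6.
Model S1 vs Flux: Flux wins 9–4.
Each design drops at least one matchup (Concept 1 loses to Model S1; Bolt loses to Concept 1; Model S1 loses to Flux; Flux loses to Concept 1); the cycle Concept 1 > Flux > Model S1 > Concept 1 rules out a Condorcet winner.

none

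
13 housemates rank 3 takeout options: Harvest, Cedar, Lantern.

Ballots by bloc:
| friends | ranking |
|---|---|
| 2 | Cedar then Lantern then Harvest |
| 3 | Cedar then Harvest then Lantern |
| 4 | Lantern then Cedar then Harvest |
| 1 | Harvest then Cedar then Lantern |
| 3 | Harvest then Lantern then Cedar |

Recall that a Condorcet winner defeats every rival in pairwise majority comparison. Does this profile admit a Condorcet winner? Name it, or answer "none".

none

Check each pair by majority over 13 ballots:
Harvest vs Cedar: Harvest preferred on 1+3 = 4 ballots; Cedar wins 9–4.
Harvest vs Lantern: 7 to 6, Harvest.
Cedar vs Lantern: 6 to 7, Lantern.
Each restaurant drops at least one matchup (Harvest loses to Cedar; Cedar loses to Lantern; Lantern loses to Harvest); the cycle Harvest > Lantern > Cedar > Harvest rules out a Condorcet winner.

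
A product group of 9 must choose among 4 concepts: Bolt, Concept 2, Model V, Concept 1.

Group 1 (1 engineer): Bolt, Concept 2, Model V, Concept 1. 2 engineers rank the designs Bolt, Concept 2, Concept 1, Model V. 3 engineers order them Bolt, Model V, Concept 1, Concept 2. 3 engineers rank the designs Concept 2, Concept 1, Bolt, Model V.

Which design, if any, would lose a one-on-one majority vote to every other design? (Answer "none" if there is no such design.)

Model V

Pairwise majorities:
Bolt–Concept 2: Bolt 6–3.
Bolt–Model V: Bolt 9–0.
Bolt vs Concept 1: 6 to 3, Bolt.
Concept 2 vs Model V: Concept 2 wins 6–3.
Concept 2 vs Concept 1: 1+2+3 = 6 for Concept 2, 3 for Concept 1 — Concept 2 by 6–3.
Model V vs Concept 1: 4 to 5, Concept 1.
Model V loses to every other design — it is the Condorcet loser.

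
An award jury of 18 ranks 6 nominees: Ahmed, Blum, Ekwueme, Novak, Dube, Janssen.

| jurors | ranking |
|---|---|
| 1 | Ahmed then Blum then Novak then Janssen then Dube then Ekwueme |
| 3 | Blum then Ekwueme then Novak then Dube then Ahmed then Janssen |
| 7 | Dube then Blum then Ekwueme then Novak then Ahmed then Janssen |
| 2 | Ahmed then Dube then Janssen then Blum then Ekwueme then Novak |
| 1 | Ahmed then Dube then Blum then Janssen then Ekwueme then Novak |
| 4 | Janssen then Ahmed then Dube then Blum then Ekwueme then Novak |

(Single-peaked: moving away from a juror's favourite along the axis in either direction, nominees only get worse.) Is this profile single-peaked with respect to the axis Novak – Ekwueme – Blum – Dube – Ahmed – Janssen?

no

Axis positions: Novak=1, Ekwueme=2, Blum=3, Dube=4, Ahmed=5, Janssen=6.
Faction 1: ranking walks positions 5-3-1-6-4-2; Blum is ranked above Dube even though Dube lies between Blum and the peak Ahmed on the axis — preferences dip and rise again. Not single-peaked.
Faction 2 (peak Blum at position 3): ranking walks positions 3-2-1-4-5-6, expanding outward from the peak — single-peaked.
Faction 3 (peak Dube at position 4): ranking walks positions 4-3-2-1-5-6, expanding outward from the peak — single-peaked.
Faction 4 (peak Ahmed at position 5): ranking walks positions 5-4-6-3-2-1, expanding outward from the peak — single-peaked.
Faction 5 (peak Ahmed at position 5): ranking walks positions 5-4-3-6-2-1, expanding outward from the peak — single-peaked.
Faction 6 (peak Janssen at position 6): ranking walks positions 6-5-4-3-2-1, expanding outward from the peak — single-peaked.
Faction 1 violates single-peakedness, so the profile is not single-peaked on this axis.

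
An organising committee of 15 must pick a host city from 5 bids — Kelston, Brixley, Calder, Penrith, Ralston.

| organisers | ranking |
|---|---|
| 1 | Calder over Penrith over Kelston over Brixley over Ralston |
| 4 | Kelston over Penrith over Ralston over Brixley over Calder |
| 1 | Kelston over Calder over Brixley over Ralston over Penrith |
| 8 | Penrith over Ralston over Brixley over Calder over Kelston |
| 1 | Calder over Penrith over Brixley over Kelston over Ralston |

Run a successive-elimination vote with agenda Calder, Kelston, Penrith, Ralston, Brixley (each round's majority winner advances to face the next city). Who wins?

Penrith

Round 1: Calder vs Kelston — 10–5, Calder advances.
Round 2: Calder vs Penrith — 3–12, Penrith advances.
Round 3: Penrith vs Ralston — 14–1, Penrith advances.
Round 4: Penrith vs Brixley — 14–1, Penrith advances.
Penrith survives the agenda.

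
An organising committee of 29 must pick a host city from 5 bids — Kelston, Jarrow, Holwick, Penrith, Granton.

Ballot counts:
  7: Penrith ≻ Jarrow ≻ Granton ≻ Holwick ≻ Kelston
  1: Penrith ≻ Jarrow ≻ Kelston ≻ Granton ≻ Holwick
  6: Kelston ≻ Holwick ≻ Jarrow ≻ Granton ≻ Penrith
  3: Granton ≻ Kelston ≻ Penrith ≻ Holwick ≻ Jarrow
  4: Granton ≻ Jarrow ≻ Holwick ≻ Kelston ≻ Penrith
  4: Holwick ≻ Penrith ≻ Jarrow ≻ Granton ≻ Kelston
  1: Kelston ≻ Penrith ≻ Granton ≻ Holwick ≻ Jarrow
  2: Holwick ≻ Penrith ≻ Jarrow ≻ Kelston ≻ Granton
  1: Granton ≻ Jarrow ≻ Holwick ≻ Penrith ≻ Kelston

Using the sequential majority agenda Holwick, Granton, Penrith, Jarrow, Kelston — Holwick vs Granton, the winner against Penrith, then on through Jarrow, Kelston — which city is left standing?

Penrith

Round 1: Holwick vs Granton — 12–17, Granton advances.
Round 2: Granton vs Penrith — 14–15, Penrith advances.
Round 3: Penrith vs Jarrow — 18–11, Penrith advances.
Round 4: Penrith vs Kelston — 15–14, Penrith advances.
The agenda winner is Penrith.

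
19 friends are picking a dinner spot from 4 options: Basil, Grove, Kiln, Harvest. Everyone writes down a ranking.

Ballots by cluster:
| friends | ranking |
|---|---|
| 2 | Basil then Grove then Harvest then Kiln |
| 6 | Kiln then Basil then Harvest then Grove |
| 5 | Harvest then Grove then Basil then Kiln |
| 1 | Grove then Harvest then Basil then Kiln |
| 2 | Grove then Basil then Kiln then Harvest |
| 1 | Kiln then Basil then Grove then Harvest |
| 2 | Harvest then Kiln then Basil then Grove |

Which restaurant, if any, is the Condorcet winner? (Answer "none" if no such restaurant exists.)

Basil

Head-to-head results (19 friends):
Basil–Grove: Basil 11–8.
Basil vs Kiln: Basil wins 10–9.
Basil–Harvest: Basil 11–8.
Grove vs Kiln: Grove wins 10–9.
Grove vs Harvest: Harvest wins 13–6.
Kiln vs Harvest: Harvest, 10–9.
Only Basil has no losses; Basil is the Condorcet winner.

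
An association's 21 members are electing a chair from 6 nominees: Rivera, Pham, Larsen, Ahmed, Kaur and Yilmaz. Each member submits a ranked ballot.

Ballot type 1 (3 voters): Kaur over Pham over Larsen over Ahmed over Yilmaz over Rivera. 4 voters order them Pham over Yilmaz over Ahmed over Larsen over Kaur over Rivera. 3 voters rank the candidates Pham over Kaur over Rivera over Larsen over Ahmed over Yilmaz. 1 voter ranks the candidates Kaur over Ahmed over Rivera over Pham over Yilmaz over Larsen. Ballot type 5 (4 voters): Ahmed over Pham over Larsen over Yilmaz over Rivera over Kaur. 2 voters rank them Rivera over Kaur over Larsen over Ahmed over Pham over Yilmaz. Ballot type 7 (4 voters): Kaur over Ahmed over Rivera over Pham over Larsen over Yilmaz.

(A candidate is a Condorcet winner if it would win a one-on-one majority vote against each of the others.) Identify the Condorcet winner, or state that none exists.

none

Head-to-head results (21 voters):
Rivera–Pham: Pham 14–7.
Rivera–Larsen: Larsen 11–10.
Rivera vs Ahmed: Ahmed wins 16–5.
Rivera–Kaur: Kaur 15–6.
Rivera–Yilmaz: Yilmaz 11–10.
Pham vs Larsen: Pham preferred on 3+4+3+1+4+4 = 19 ballots; Pham wins 19–2.
Pham vs Ahmed: Ahmed, 11–10.
Pham–Kaur: Pham 11–10.
Pham vs Yilmaz: 21 to 0, Pham.
Larsen–Ahmed: Ahmed 13–8.
Larsen–Kaur: Kaur 13–8.
Larsen vs Yilmaz: Larsen is ranked higher on 3+3+4+2+4 = 16 ballots, Yilmaz on 5. Larsen wins 16–5.
Ahmed vs Kaur: Ahmed preferred on 4+4 = 8 ballots; Kaur wins 13–8.
Ahmed vs Yilmaz: Ahmed wins 17–4.
Kaur vs Yilmaz: Kaur wins 13–8.
Each candidate drops at least one matchup (Rivera loses to Pham; Pham loses to Ahmed; Larsen loses to Pham; Ahmed loses to Kaur; Kaur loses to Pham; Yilmaz loses to Pham); the cycle Pham → Kaur → Ahmed → Pham rules out a Condorcet winner.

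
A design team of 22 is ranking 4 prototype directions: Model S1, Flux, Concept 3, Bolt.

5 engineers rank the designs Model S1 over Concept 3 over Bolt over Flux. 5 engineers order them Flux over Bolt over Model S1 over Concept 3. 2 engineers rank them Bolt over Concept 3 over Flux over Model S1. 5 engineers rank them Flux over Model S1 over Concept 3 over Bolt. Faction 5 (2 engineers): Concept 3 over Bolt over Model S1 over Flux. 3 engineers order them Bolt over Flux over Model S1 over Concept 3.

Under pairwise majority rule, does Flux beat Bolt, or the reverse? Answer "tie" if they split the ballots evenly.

Bolt

Ballots ranking Flux above Bolt: 5 + 5 = 10.
Ballots ranking Bolt above Flux: 22 − 10 = 12.
Bolt wins the head-to-head 12–10.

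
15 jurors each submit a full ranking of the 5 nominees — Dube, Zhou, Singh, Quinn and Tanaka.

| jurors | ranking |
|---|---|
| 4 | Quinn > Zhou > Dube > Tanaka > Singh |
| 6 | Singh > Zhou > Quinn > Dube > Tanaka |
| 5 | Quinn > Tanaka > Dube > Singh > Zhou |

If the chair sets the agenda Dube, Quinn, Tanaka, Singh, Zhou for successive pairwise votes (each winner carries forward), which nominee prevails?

Quinn

Round 1: Dube vs Quinn — 0–15, Quinn advances.
Round 2: Quinn vs Tanaka — 15–0, Quinn advances.
Round 3: Quinn vs Singh — 9–6, Quinn advances.
Round 4: Quinn vs Zhou — 9–6, Quinn advances.
Quinn survives the agenda.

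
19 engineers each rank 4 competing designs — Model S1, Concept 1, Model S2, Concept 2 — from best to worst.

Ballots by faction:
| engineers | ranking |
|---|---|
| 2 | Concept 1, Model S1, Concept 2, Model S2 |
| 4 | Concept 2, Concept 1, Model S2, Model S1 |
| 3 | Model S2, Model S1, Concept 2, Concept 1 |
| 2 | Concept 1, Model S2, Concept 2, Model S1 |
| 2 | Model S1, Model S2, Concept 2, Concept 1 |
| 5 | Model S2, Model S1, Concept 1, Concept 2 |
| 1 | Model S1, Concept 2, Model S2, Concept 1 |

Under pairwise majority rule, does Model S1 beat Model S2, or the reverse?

Ballots ranking Model S1 above Model S2: 2 + 2 + 1 = 5.
Ballots ranking Model S2 above Model S1: 19 − 5 = 14.
Model S2 wins the head-to-head 14–5.

Model S2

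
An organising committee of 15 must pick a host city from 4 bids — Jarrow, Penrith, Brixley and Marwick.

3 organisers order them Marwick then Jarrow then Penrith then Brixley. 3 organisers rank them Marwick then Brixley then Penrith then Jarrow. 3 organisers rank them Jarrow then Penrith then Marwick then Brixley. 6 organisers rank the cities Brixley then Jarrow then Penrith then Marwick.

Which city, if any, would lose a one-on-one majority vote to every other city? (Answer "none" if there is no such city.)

none

Pairwise majorities:
Jarrow vs Penrith: 3+3+6 = 12 for Jarrow, 3 for Penrith — Jarrow by 12–3.
Jarrow vs Brixley: Jarrow preferred on 3+3 = 6 ballots; Brixley wins 9–6.
Jarrow vs Marwick: 3+6 = 9 for Jarrow, 6 for Marwick — Jarrow by 9–6.
Penrith–Brixley: Brixley 9–6.
Penrith–Marwick: Penrith 9–6.
Brixley vs Marwick: Marwick wins 9–6.
Each city has at least one pairwise win (Jarrow beats Penrith; Penrith beats Marwick; Brixley beats Jarrow; Marwick beats Brixley) — no Condorcet loser.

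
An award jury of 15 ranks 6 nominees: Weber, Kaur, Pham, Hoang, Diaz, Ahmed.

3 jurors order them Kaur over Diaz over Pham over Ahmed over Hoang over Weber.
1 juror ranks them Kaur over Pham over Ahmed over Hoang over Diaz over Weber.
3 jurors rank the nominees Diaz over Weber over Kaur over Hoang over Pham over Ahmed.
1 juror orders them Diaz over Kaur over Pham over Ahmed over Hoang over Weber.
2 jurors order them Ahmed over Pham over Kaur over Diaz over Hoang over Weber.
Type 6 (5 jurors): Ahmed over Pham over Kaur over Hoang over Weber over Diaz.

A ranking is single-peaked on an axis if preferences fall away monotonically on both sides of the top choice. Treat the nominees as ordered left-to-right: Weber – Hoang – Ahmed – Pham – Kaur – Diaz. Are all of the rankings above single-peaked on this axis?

Axis positions: Weber=1, Hoang=2, Ahmed=3, Pham=4, Kaur=5, Diaz=6.
Type 1 (peak Kaur at position 5): ranking walks positions 5-6-4-3-2-1, expanding outward from the peak — single-peaked.
Type 2 (peak Kaur at position 5): ranking walks positions 5-4-3-2-6-1, expanding outward from the peak — single-peaked.
Type 3: ranking walks positions 6-1-5-2-4-3; Weber is ranked above Kaur even though Kaur lies between Weber and the peak Diaz on the axis — preferences dip and rise again. Not single-peaked.
Type 4 (peak Diaz at position 6): ranking walks positions 6-5-4-3-2-1, expanding outward from the peak — single-peaked.
Type 5 (peak Ahmed at position 3): ranking walks positions 3-4-5-6-2-1, expanding outward from the peak — single-peaked.
Type 6 (peak Ahmed at position 3): ranking walks positions 3-4-5-2-1-6, expanding outward from the peak — single-peaked.
Type 3 violates single-peakedness, so the profile is not single-peaked on this axis.

no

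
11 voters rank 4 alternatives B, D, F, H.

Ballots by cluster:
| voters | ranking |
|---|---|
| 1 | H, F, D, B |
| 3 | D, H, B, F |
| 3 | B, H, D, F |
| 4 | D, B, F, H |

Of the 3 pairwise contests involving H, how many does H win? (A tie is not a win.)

1

H against each rival (11 voters):
H vs B: 4 to 7, B.
H vs D: H preferred on 1+3 = 4 ballots; D wins 7–4.
H vs F: 7 to 4, H.
H beats F; loses to B, D — 1 pairwise win.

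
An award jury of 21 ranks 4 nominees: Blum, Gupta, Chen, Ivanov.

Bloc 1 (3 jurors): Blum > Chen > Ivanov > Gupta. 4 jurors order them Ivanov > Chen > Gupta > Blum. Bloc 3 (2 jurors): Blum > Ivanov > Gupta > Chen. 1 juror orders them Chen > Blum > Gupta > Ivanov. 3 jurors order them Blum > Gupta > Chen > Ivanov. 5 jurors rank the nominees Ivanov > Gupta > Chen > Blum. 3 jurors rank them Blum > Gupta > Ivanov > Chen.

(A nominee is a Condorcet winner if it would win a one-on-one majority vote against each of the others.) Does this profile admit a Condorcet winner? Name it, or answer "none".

Head-to-head results (21 jurors):
Blum vs Gupta: 3+2+1+3+3 = 12 for Blum, 9 for Gupta — Blum by 12–9.
Blum vs Chen: 11 to 10, Blum.
Blum vs Ivanov: 12 to 9, Blum.
Gupta vs Chen: Gupta preferred on 2+3+5+3 = 13 ballots; Gupta wins 13–8.
Gupta vs Ivanov: 7 to 14, Ivanov.
Chen vs Ivanov: 7 to 14, Ivanov.
Only Blum has no losses; Blum is the Condorcet winner.

Blum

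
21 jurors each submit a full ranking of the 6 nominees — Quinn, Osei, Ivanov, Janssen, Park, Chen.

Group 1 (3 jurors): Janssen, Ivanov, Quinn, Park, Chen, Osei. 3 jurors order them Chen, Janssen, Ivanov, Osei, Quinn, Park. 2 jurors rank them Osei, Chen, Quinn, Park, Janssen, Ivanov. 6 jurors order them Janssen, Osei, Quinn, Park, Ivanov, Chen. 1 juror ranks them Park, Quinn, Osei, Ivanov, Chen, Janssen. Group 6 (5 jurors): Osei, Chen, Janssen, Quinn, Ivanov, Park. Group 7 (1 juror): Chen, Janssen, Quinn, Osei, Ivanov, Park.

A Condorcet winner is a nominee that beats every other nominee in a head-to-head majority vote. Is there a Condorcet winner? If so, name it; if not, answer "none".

none

Pairwise majorities:
Quinn–Osei: Osei 16–5.
Quinn vs Ivanov: Quinn preferred on 2+6+1+5+1 = 15 ballots; Quinn wins 15–6.
Quinn vs Janssen: Janssen, 18–3.
Quinn vs Park: Quinn wins 20–1.
Quinn vs Chen: Chen wins 11–10.
Osei–Ivanov: Osei 15–6.
Osei vs Janssen: 2+1+5 = 8 for Osei, 13 for Janssen — Janssen by 13–8.
Osei–Park: Osei 17–4.
Osei vs Chen: Osei wins 14–7.
Ivanov vs Janssen: 1 to 20, Janssen.
Ivanov vs Park: Ivanov is ranked higher on 3+3+5+1 = 12 ballots, Park on 9. Ivanov wins 12–9.
Ivanov vs Chen: Chen wins 11–10.
Janssen vs Park: Janssen, 18–3.
Janssen vs Chen: Janssen is ranked higher on 3+6 = 9 ballots, Chen on 12. Chen wins 12–9.
Park vs Chen: 10 to 11, Chen.
Every nominee loses at least once (Quinn loses to Osei; Osei loses to Janssen; Ivanov loses to Quinn; Janssen loses to Chen; Park loses to Quinn; Chen loses to Osei). The majority relation contains the cycle Osei → Chen → Janssen → Osei, so there is no Condorcet winner.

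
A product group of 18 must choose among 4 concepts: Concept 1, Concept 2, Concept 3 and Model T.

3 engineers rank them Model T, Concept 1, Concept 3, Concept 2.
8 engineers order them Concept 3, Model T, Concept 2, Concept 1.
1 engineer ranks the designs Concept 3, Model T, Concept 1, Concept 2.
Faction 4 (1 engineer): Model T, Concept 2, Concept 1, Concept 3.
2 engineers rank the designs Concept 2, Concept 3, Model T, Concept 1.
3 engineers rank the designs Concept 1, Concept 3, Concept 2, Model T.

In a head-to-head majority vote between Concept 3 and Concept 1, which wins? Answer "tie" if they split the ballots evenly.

Concept 3

Ballots ranking Concept 3 above Concept 1: 8 + 1 + 2 = 11.
Ballots ranking Concept 1 above Concept 3: 18 − 11 = 7.
Concept 3 wins the head-to-head 11–7.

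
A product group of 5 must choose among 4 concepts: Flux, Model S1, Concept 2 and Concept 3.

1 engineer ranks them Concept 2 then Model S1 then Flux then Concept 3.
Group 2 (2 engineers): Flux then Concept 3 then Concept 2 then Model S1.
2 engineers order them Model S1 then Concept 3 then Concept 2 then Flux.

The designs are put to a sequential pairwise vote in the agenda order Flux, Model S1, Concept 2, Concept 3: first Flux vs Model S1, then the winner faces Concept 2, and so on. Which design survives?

Concept 3

Round 1: Flux vs Model S1 — 2–3, Model S1 advances.
Round 2: Model S1 vs Concept 2 — 2–3, Concept 2 advances.
Round 3: Concept 2 vs Concept 3 — 1–4, Concept 3 advances.
The agenda winner is Concept 3.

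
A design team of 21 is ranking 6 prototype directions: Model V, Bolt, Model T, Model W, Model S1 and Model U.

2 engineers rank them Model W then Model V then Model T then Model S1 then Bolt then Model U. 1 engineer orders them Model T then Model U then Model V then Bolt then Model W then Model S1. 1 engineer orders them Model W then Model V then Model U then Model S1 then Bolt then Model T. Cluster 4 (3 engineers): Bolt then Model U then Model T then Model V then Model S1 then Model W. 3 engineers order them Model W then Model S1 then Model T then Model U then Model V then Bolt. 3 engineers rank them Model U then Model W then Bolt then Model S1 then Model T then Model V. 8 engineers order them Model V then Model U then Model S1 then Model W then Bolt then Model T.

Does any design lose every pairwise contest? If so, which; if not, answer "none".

Model T

Pairwise majorities:
Model V vs Bolt: Model V wins 15–6.
Model V vs Model T: Model V preferred on 2+1+8 = 11 ballots; Model V wins 11–10.
Model V vs Model W: 1+3+8 = 12 for Model V, 9 for Model W — Model V by 12–9.
Model V vs Model S1: Model V, 15–6.
Model V vs Model U: 11 to 10, Model V.
Bolt vs Model T: Bolt is ranked higher on 1+3+3+8 = 15 ballots, Model T on 6. Bolt wins 15–6.
Bolt vs Model W: Bolt is ranked higher on 1+3 = 4 ballots, Model W on 17. Model W wins 17–4.
Bolt vs Model S1: Model S1 wins 14–7.
Bolt–Model U: Model U 16–5.
Model T vs Model W: Model T preferred on 1+3 = 4 ballots; Model W wins 17–4.
Model T vs Model S1: 6 to 15, Model S1.
Model T vs Model U: 6 to 15, Model U.
Model W vs Model S1: Model S1 wins 11–10.
Model W vs Model U: Model W is ranked higher on 2+1+3 = 6 ballots, Model U on 15. Model U wins 15–6.
Model S1 vs Model U: Model S1 preferred on 2+3 = 5 ballots; Model U wins 16–5.
Model T is beaten in every head-to-head and is the Condorcet loser.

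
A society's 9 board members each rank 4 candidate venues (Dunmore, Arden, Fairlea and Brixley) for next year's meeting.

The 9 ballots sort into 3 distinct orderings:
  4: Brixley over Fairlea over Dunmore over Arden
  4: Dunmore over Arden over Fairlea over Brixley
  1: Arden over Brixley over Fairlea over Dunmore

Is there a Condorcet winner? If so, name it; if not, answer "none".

none

Head-to-head results (9 organisers):
Dunmore vs Arden: Dunmore wins 8–1.
Dunmore vs Fairlea: 4 for Dunmore, 5 for Fairlea — Fairlea by 5–4.
Dunmore vs Brixley: Dunmore preferred on 4 ballots; Brixley wins 5–4.
Arden vs Fairlea: 5 to 4, Arden.
Arden–Brixley: Arden 5–4.
Fairlea vs Brixley: Fairlea is ranked higher on 4 ballots, Brixley on 5. Brixley wins 5–4.
No city is unbeaten: Dunmore loses to Fairlea; Arden loses to Dunmore; Fairlea loses to Arden; Brixley loses to Arden. In particular Dunmore > Arden > Fairlea > Dunmore is a majority cycle — no Condorcet winner exists.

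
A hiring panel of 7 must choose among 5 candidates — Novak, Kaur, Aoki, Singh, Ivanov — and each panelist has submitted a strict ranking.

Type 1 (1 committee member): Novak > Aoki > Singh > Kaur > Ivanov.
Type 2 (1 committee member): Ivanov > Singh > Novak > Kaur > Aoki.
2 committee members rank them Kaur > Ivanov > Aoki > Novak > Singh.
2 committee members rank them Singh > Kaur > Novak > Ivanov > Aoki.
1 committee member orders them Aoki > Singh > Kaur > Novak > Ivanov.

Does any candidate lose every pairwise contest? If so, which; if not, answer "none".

none

Pairwise majorities:
Novak vs Kaur: Novak is ranked higher on 1+1 = 2 ballots, Kaur on 5. Kaur wins 5–2.
Novak vs Aoki: Novak preferred on 1+1+2 = 4 ballots; Novak wins 4–3.
Novak vs Singh: Singh wins 4–3.
Novak vs Ivanov: Novak preferred on 1+2+1 = 4 ballots; Novak wins 4–3.
Kaur vs Aoki: Kaur is ranked higher on 1+2+2 = 5 ballots, Aoki on 2. Kaur wins 5–2.
Kaur–Singh: Singh 5–2.
Kaur vs Ivanov: 1+2+2+1 = 6 for Kaur, 1 for Ivanov — Kaur by 6–1.
Aoki vs Singh: Aoki preferred on 1+2+1 = 4 ballots; Aoki wins 4–3.
Aoki vs Ivanov: Aoki preferred on 1+1 = 2 ballots; Ivanov wins 5–2.
Singh–Ivanov: Singh 4–3.
No candidate is winless: Novak beats Aoki; Kaur beats Novak; Aoki beats Singh; Singh beats Novak; Ivanov beats Aoki. There is no Condorcet loser.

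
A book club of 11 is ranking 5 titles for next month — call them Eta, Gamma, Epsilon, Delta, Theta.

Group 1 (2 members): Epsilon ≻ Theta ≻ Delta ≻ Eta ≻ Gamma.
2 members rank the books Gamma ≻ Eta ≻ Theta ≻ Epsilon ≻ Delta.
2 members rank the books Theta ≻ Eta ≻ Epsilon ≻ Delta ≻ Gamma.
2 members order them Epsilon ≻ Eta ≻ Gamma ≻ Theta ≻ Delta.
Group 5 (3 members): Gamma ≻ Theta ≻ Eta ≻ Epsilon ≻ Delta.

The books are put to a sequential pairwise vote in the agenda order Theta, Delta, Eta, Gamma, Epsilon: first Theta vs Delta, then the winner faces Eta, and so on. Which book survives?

Epsilon

Round 1: Theta vs Delta — 11–0, Theta advances.
Round 2: Theta vs Eta — 7–4, Theta advances.
Round 3: Theta vs Gamma — 4–7, Gamma advances.
Round 4: Gamma vs Epsilon — 5–6, Epsilon advances.
The agenda winner is Epsilon.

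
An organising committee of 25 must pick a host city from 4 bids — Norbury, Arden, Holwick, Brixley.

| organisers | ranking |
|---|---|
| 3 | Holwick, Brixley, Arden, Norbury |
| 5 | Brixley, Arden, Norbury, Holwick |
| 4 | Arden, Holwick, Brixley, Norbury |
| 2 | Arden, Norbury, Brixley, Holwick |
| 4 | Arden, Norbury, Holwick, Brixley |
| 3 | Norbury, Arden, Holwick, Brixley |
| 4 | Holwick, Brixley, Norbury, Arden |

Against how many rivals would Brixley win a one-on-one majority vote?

Brixley against each rival (25 organisers):
Brixley vs Norbury: 16 to 9, Brixley.
Brixley vs Arden: Brixley preferred on 3+5+4 = 12 ballots; Arden wins 13–12.
Brixley vs Holwick: Holwick wins 18–7.
Brixley beats Norbury; loses to Arden, Holwick — 1 pairwise win.

1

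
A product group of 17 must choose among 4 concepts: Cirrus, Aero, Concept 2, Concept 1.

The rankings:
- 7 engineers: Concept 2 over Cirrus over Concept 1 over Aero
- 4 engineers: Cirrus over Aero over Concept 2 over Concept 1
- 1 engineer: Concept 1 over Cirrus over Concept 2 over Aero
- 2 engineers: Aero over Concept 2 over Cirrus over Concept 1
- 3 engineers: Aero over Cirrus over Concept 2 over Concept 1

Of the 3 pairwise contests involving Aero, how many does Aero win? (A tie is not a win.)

2

Aero against each rival (17 engineers):
Aero vs Cirrus: Cirrus, 12–5.
Aero vs Concept 2: Aero preferred on 4+2+3 = 9 ballots; Aero wins 9–8.
Aero vs Concept 1: Aero wins 9–8.
Aero beats Concept 2, Concept 1; loses to Cirrus — 2 pairwise wins.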